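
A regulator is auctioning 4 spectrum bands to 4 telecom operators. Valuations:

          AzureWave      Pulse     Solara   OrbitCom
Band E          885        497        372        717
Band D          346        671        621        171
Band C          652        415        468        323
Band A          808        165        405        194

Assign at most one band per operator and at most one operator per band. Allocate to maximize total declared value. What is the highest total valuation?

This is the linear assignment problem.
Optimal: AzureWave→Band A ($808M), Pulse→Band D ($671M), Solara→Band C ($468M), OrbitCom→Band E ($717M) — total 808+671+468+717 = $2664M.
Next-best assignment: AzureWave→Band A, Pulse→Band C, Solara→Band D, OrbitCom→Band E = $2561M.
Every other assignment is strictly worse.

Max total: $2664M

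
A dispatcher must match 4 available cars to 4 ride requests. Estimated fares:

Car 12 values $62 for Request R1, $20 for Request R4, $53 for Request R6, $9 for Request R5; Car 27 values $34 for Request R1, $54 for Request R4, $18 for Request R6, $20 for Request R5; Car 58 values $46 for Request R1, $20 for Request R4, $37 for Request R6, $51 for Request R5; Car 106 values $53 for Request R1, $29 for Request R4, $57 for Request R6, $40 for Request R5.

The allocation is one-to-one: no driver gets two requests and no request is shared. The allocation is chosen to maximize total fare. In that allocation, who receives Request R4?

This is a one-to-one assignment (maximum-weight bipartite matching).
Optimal: Car 12→Request R1 ($62), Car 27→Request R4 ($54), Car 58→Request R5 ($51), Car 106→Request R6 ($57) — total 62+54+51+57 = $224.

Car 27 receives Request R4.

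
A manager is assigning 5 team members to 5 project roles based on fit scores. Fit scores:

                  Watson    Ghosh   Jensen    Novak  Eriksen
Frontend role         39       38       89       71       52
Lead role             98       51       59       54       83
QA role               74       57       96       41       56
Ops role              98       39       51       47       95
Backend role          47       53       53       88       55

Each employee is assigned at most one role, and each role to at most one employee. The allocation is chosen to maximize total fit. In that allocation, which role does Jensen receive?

Jensen receives Frontend role.

This is a one-to-one assignment (maximum-weight bipartite matching).
Optimal: Watson→Lead role (98 pts), Ghosh→QA role (57 pts), Jensen→Frontend role (89 pts), Novak→Backend role (88 pts), Eriksen→Ops role (95 pts) — total 98+57+89+88+95 = 427 pts.
Max-entry greedy (repeatedly take the single best remaining cell) gives 415 pts, worse by 12.
Next-best assignment: Watson→Lead role, Ghosh→Frontend role, Jensen→QA role, Novak→Backend role, Eriksen→Ops role = 415 pts.
Swapping Eriksen↔Ghosh (Eriksen→QA role 56 pts, Ghosh→Ops role 39 pts) loses 57.
Jensen's own top role is QA role (96 pts), but forcing Jensen→QA role and reassigning the rest optimally gives only 415 pts — worse by 12.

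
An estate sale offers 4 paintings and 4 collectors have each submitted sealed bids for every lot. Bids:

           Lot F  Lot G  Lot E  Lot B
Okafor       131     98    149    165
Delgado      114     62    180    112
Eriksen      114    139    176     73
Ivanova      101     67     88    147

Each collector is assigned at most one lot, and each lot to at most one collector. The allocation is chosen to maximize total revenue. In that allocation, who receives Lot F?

Okafor receives Lot F.

Optimal: Okafor→Lot F ($131), Delgado→Lot E ($180), Eriksen→Lot G ($139), Ivanova→Lot B ($147) — total 131+180+139+147 = $597.
Row-greedy (each collector in turn takes its best remaining lot) gives $585, worse by 12.
Swapping Okafor↔Ivanova (Okafor→Lot B $165, Ivanova→Lot F $101) loses 12.
Every other assignment is strictly worse.
Okafor's own top lot is Lot B ($165), but forcing Okafor→Lot B and reassigning the rest optimally gives only $585 — worse by 12.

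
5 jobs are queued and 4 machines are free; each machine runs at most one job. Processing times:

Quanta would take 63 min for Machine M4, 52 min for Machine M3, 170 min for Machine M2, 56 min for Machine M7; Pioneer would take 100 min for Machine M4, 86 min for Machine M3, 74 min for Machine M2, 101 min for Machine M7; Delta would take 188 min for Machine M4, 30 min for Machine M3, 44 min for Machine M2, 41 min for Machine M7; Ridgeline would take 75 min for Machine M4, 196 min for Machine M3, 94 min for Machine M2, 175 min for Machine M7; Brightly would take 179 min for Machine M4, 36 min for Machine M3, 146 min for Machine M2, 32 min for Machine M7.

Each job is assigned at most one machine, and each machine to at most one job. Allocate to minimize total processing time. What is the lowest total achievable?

Optimal: Quanta→Machine M4 (63 min), Delta→Machine M3 (30 min), Pioneer→Machine M2 (74 min), Brightly→Machine M7 (32 min) — total 63+30+74+32 = 199 min.
Row-greedy (each job in turn takes its cheapest remaining machine) gives 242 min, worse by 43.
Checked against all permutations: 199 min is optimal.

Min total: 199 min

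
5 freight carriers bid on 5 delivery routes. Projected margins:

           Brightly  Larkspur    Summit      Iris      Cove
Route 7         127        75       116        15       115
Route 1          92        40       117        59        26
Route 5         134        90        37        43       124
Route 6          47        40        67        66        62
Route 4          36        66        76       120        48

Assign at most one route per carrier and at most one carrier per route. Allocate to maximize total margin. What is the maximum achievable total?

Max total: $528k

This is a one-to-one assignment (maximum-weight bipartite matching).
Optimal: Brightly→Route 7 ($127k), Larkspur→Route 6 ($40k), Summit→Route 1 ($117k), Iris→Route 4 ($120k), Cove→Route 5 ($124k) — total 127+40+117+120+124 = $528k.
Column-greedy (each route in turn goes to its best remaining carrier) gives $500k, worse by 28.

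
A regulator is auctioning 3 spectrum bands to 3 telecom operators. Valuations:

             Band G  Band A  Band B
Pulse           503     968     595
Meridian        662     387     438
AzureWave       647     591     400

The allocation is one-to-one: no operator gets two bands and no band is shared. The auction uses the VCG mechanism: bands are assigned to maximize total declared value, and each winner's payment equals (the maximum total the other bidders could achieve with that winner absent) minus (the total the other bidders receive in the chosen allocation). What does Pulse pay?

Pulse pays $168M.

Efficient allocation: Pulse→Band A ($968M), Meridian→Band B ($438M), AzureWave→Band G ($647M); total welfare W = $2053M.
Pulse receives Band A at value $968M, so the others get W − 968 = $1085M.
Without Pulse: best allocation of the remaining 2 bidders over all 3 bands is Meridian→Band G ($662M), AzureWave→Band A ($591M), total $1253M.
VCG payment = (others' best without Pulse) − (others' welfare with Pulse) = 1253 − 1085 = $168M.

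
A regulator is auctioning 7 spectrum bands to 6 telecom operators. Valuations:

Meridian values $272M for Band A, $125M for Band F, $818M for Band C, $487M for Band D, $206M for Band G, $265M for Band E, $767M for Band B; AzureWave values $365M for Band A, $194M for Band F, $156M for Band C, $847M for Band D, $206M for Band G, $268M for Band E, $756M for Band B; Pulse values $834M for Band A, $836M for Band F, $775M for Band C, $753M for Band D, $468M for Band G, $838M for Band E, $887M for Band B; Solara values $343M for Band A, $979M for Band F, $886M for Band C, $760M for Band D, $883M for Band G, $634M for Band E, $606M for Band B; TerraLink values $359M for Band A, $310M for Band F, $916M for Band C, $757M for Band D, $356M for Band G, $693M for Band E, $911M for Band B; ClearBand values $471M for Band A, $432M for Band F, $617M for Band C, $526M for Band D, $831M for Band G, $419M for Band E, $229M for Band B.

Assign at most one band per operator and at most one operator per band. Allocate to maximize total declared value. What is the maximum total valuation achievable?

Optimal: Meridian→Band C ($818M), AzureWave→Band D ($847M), Pulse→Band E ($838M), Solara→Band F ($979M), TerraLink→Band B ($911M), ClearBand→Band G ($831M) — total 818+847+838+979+911+831 = $5224M.
Row-greedy (each operator in turn takes its best remaining band) gives $5055M, worse by 169.
Next-best assignment: Meridian→Band C, AzureWave→Band D, Pulse→Band A, Solara→Band F, TerraLink→Band B, ClearBand→Band G = $5220M.

Max total: $5224M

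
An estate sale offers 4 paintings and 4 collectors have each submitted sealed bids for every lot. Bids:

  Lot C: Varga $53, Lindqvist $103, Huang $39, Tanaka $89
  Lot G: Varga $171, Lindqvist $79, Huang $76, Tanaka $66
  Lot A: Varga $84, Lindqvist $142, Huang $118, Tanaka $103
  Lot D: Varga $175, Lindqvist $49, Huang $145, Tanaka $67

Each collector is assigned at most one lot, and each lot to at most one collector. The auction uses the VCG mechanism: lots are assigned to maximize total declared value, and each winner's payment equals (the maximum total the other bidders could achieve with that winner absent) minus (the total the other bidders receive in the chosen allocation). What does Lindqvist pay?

Efficient allocation: Varga→Lot G ($171), Lindqvist→Lot A ($142), Huang→Lot D ($145), Tanaka→Lot C ($89); total welfare W = $547.
Lindqvist receives Lot A at value $142, so the others get W − 142 = $405.
Without Lindqvist: best allocation of the remaining 3 bidders over all 4 lots is Varga→Lot G ($171), Huang→Lot D ($145), Tanaka→Lot A ($103), total $419.
VCG payment = (others' best without Lindqvist) − (others' welfare with Lindqvist) = 419 − 405 = $14.

Lindqvist pays $14.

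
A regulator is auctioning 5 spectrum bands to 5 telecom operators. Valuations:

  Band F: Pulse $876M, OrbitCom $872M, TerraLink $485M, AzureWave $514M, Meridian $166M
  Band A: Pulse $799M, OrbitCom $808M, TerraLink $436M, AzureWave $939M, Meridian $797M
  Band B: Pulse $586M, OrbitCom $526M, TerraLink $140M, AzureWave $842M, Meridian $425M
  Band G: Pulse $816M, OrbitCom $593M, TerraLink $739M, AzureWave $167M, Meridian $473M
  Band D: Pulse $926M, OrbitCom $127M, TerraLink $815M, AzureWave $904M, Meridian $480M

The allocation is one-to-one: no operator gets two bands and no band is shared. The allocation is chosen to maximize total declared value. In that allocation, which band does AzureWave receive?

AzureWave receives Band B.

Optimal: Pulse→Band D ($926M), OrbitCom→Band F ($872M), TerraLink→Band G ($739M), AzureWave→Band B ($842M), Meridian→Band A ($797M) — total 926+872+739+842+797 = $4176M.
Row-greedy (each operator in turn takes its best remaining band) gives $3901M, worse by 275.
AzureWave's own top band is Band A ($939M), but forcing AzureWave→Band A and reassigning the rest optimally gives only $3901M — worse by 275.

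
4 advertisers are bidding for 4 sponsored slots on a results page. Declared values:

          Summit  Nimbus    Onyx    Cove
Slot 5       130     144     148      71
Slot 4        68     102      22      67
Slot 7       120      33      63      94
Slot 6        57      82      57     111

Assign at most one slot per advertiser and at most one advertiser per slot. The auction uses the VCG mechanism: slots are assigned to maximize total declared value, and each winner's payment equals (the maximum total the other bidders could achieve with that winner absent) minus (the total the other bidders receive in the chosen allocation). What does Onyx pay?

Efficient allocation: Summit→Slot 7 ($120), Nimbus→Slot 4 ($102), Onyx→Slot 5 ($148), Cove→Slot 6 ($111); total welfare W = $481.
Onyx receives Slot 5 at value $148, so the others get W − 148 = $333.
Without Onyx: best allocation of the remaining 3 bidders over all 4 slots is Summit→Slot 7 ($120), Nimbus→Slot 5 ($144), Cove→Slot 6 ($111), total $375.
VCG payment = (others' best without Onyx) − (others' welfare with Onyx) = 375 − 333 = $42.

Onyx pays $42.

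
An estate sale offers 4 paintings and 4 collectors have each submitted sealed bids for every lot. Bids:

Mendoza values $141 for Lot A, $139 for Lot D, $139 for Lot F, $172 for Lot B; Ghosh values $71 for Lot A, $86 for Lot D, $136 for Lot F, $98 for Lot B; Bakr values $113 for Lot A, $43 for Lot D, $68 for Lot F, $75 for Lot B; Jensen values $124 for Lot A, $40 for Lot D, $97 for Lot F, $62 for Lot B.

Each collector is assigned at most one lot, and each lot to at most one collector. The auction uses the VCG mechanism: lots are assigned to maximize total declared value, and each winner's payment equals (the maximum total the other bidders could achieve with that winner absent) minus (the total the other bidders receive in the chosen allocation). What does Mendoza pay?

Mendoza pays $32.

Efficient allocation: Mendoza→Lot B ($172), Ghosh→Lot F ($136), Bakr→Lot D ($43), Jensen→Lot A ($124); total welfare W = $475.
Mendoza receives Lot B at value $172, so the others get W − 172 = $303.
Without Mendoza: best allocation of the remaining 3 bidders over all 4 lots is Ghosh→Lot F ($136), Bakr→Lot B ($75), Jensen→Lot A ($124), total $335.
VCG payment = (others' best without Mendoza) − (others' welfare with Mendoza) = 335 − 303 = $32.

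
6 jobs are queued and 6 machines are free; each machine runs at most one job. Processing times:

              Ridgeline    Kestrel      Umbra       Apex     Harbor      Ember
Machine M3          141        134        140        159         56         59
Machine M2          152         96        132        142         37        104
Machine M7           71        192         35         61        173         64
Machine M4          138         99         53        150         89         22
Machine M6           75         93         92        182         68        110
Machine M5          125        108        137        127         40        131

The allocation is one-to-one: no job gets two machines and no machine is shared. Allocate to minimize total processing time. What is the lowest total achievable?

Min total: 384 min

Optimal: Ridgeline→Machine M6 (75 min), Kestrel→Machine M2 (96 min), Umbra→Machine M4 (53 min), Apex→Machine M7 (61 min), Harbor→Machine M5 (40 min), Ember→Machine M3 (59 min) — total 75+96+53+61+40+59 = 384 min.
Min-entry greedy (repeatedly take the single cheapest remaining cell) gives 436 min, worse by 52.
Next-best assignment: Ridgeline→Machine M6, Kestrel→Machine M5, Umbra→Machine M4, Apex→Machine M7, Harbor→Machine M2, Ember→Machine M3 = 393 min.
Swapping Umbra↔Ember (Umbra→Machine M3 140 min, Ember→Machine M4 22 min) adds 50.
Checked against all permutations: 384 min is optimal.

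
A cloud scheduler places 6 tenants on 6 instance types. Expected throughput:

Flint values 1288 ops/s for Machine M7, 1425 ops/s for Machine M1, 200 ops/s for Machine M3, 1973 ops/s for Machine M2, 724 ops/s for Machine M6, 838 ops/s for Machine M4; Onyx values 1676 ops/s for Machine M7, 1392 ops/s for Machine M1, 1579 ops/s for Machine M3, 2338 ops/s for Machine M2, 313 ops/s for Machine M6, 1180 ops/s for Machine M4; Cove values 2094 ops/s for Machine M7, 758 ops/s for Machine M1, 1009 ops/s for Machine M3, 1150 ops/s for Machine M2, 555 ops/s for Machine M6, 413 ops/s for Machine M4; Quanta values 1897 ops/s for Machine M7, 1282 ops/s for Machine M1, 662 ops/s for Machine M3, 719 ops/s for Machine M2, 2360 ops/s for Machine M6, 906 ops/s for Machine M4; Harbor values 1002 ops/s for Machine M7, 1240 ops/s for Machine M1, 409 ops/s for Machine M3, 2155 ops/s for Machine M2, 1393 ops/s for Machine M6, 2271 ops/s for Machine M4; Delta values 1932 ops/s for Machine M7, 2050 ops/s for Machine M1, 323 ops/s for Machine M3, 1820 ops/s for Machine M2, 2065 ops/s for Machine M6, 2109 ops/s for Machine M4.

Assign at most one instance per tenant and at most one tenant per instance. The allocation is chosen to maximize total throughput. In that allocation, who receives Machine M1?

Optimal: Flint→Machine M2 (1973 ops/s), Onyx→Machine M3 (1579 ops/s), Cove→Machine M7 (2094 ops/s), Quanta→Machine M6 (2360 ops/s), Harbor→Machine M4 (2271 ops/s), Delta→Machine M1 (2050 ops/s) — total 1973+1579+2094+2360+2271+2050 = 12327 ops/s.
Max-entry greedy (repeatedly take the single best remaining cell) gives 11313 ops/s, worse by 1014.
Next-best assignment: Flint→Machine M1, Onyx→Machine M3, Cove→Machine M7, Quanta→Machine M6, Harbor→Machine M2, Delta→Machine M4 = 11722 ops/s.
Swapping Delta↔Harbor (Delta→Machine M4 2109 ops/s, Harbor→Machine M1 1240 ops/s) loses 972.
Delta's own top instance is Machine M4 (2109 ops/s), but forcing Delta→Machine M4 and reassigning the rest optimally gives only 11722 ops/s — worse by 605.

Delta receives Machine M1.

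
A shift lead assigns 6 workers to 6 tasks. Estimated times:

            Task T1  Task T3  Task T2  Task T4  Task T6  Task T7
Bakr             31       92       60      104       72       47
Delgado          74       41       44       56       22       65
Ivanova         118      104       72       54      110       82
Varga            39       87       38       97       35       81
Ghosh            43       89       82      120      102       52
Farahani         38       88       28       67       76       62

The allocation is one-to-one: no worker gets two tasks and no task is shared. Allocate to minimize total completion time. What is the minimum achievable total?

Optimal: Bakr→Task T1 (31 min), Delgado→Task T3 (41 min), Ivanova→Task T4 (54 min), Varga→Task T6 (35 min), Ghosh→Task T7 (52 min), Farahani→Task T2 (28 min) — total 31+41+54+35+52+28 = 241 min.
Row-greedy (each worker in turn takes its cheapest remaining task) gives 285 min, worse by 44.
Next-best assignment: Bakr→Task T7, Delgado→Task T3, Ivanova→Task T4, Varga→Task T6, Ghosh→Task T1, Farahani→Task T2 = 248 min.

Minimum total: 241 min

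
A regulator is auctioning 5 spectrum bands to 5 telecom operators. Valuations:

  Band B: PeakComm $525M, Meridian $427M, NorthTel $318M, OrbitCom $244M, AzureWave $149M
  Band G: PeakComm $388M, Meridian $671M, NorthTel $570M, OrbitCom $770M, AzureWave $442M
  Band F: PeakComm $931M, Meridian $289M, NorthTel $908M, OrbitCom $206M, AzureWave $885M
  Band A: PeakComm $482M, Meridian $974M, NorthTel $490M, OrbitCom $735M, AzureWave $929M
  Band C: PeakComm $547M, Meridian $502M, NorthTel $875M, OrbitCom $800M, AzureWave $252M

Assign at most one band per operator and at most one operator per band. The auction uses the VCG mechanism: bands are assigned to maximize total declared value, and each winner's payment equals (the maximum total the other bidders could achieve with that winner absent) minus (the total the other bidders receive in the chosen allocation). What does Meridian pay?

Meridian pays $450M.

Efficient allocation: PeakComm→Band B ($525M), Meridian→Band A ($974M), NorthTel→Band C ($875M), OrbitCom→Band G ($770M), AzureWave→Band F ($885M); total welfare W = $4029M.
Meridian receives Band A at value $974M, so the others get W − 974 = $3055M.
Without Meridian: best allocation of the remaining 4 bidders over all 5 bands is PeakComm→Band F ($931M), NorthTel→Band C ($875M), OrbitCom→Band G ($770M), AzureWave→Band A ($929M), total $3505M.
VCG payment = (others' best without Meridian) − (others' welfare with Meridian) = 3505 − 3055 = $450M.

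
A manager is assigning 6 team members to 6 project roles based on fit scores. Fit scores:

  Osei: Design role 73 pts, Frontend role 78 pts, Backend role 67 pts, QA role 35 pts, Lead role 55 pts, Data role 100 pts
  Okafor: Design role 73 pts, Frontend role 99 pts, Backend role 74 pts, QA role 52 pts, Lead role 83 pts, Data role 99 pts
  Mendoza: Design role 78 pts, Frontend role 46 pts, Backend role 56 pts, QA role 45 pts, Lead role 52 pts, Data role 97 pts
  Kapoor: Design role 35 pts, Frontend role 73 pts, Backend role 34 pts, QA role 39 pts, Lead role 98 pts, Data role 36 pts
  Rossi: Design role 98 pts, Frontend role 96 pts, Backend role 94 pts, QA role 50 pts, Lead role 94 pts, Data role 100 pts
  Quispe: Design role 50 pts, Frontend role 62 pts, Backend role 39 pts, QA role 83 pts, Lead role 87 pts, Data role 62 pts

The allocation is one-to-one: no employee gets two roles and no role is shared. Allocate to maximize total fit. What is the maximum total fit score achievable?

Maximum total: 552 pts

This is the linear assignment problem.
Optimal: Osei→Data role (100 pts), Okafor→Frontend role (99 pts), Mendoza→Design role (78 pts), Kapoor→Lead role (98 pts), Rossi→Backend role (94 pts), Quispe→QA role (83 pts) — total 100+99+78+98+94+83 = 552 pts.
Max-entry greedy (repeatedly take the single best remaining cell) gives 534 pts, worse by 18.
Next-best assignment: Osei→Design role, Okafor→Frontend role, Mendoza→Data role, Kapoor→Lead role, Rossi→Backend role, Quispe→QA role = 544 pts.
No other one-to-one assignment exceeds 552 pts.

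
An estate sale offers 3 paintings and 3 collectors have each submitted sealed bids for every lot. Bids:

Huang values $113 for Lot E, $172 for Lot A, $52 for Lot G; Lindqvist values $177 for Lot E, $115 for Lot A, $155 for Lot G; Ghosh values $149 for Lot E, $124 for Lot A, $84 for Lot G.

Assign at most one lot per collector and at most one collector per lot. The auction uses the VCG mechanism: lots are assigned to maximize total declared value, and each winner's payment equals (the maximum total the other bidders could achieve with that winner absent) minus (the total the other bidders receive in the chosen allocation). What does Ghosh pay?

Efficient allocation: Huang→Lot A ($172), Lindqvist→Lot G ($155), Ghosh→Lot E ($149); total welfare W = $476.
Ghosh receives Lot E at value $149, so the others get W − 149 = $327.
Without Ghosh: best allocation of the remaining 2 bidders over all 3 lots is Huang→Lot A ($172), Lindqvist→Lot E ($177), total $349.
VCG payment = (others' best without Ghosh) − (others' welfare with Ghosh) = 349 − 327 = $22.

Ghosh pays $22.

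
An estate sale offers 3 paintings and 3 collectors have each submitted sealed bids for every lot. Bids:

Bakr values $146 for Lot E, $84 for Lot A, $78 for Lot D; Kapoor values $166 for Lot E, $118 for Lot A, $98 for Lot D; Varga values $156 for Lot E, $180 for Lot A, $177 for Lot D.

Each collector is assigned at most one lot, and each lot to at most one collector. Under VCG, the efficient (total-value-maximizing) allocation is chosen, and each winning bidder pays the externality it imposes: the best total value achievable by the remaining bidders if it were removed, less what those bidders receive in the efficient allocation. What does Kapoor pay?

Efficient allocation: Bakr→Lot E ($146), Kapoor→Lot A ($118), Varga→Lot D ($177); total welfare W = $441.
Kapoor receives Lot A at value $118, so the others get W − 118 = $323.
Without Kapoor: best allocation of the remaining 2 bidders over all 3 lots is Bakr→Lot E ($146), Varga→Lot A ($180), total $326.
VCG payment = (others' best without Kapoor) − (others' welfare with Kapoor) = 326 − 323 = $3.

Kapoor pays $3.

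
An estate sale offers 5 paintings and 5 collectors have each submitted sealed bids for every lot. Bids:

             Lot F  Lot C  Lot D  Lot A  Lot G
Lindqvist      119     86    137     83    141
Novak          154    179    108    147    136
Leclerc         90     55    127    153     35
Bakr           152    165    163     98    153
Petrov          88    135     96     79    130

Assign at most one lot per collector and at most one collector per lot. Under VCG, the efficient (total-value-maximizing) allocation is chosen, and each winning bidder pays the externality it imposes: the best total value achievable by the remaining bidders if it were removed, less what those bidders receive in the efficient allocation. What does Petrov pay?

Petrov pays $15.

Efficient allocation: Lindqvist→Lot D ($137), Novak→Lot C ($179), Leclerc→Lot A ($153), Bakr→Lot F ($152), Petrov→Lot G ($130); total welfare W = $751.
Petrov receives Lot G at value $130, so the others get W − 130 = $621.
Without Petrov: best allocation of the remaining 4 bidders over all 5 lots is Lindqvist→Lot G ($141), Novak→Lot C ($179), Leclerc→Lot A ($153), Bakr→Lot D ($163), total $636.
VCG payment = (others' best without Petrov) − (others' welfare with Petrov) = 636 − 621 = $15.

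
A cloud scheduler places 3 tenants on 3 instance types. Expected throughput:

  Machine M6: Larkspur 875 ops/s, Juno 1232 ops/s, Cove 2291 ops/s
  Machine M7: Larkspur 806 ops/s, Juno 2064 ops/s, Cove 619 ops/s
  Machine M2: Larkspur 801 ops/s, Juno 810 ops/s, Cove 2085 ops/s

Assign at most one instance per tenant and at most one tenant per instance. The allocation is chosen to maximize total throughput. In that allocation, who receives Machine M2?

Treat this as an assignment problem: match each tenant to one instance.
Optimal: Larkspur→Machine M2 (801 ops/s), Juno→Machine M7 (2064 ops/s), Cove→Machine M6 (2291 ops/s) — total 801+2064+2291 = 5156 ops/s.
Larkspur's own top instance is Machine M6 (875 ops/s), but forcing Larkspur→Machine M6 and reassigning the rest optimally gives only 5024 ops/s — worse by 132.

Larkspur receives Machine M2.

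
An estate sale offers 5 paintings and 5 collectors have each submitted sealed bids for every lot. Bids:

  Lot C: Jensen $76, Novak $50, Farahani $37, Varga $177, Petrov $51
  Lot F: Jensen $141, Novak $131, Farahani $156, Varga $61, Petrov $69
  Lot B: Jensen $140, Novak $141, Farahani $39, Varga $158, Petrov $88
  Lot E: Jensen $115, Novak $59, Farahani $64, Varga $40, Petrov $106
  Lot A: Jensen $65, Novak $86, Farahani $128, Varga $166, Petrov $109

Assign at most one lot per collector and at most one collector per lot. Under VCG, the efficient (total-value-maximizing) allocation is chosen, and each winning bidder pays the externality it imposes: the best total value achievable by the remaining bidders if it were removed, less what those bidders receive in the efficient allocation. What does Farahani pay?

Efficient allocation: Jensen→Lot E ($115), Novak→Lot B ($141), Farahani→Lot F ($156), Varga→Lot C ($177), Petrov→Lot A ($109); total welfare W = $698.
Farahani receives Lot F at value $156, so the others get W − 156 = $542.
Without Farahani: best allocation of the remaining 4 bidders over all 5 lots is Jensen→Lot F ($141), Novak→Lot B ($141), Varga→Lot C ($177), Petrov→Lot A ($109), total $568.
VCG payment = (others' best without Farahani) − (others' welfare with Farahani) = 568 − 542 = $26.

Farahani pays $26.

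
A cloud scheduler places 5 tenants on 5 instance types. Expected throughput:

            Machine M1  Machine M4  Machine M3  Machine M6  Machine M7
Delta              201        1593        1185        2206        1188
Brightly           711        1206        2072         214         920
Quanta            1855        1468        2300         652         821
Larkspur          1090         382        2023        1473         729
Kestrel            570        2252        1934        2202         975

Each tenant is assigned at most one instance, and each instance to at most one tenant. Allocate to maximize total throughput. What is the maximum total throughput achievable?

Maximum total: 9256 ops/s

Optimal: Delta→Machine M6 (2206 ops/s), Brightly→Machine M7 (920 ops/s), Quanta→Machine M1 (1855 ops/s), Larkspur→Machine M3 (2023 ops/s), Kestrel→Machine M4 (2252 ops/s) — total 2206+920+1855+2023+2252 = 9256 ops/s.
Column-greedy (each instance in turn goes to its best remaining tenant) gives 9114 ops/s, worse by 142.
Next-best assignment: Delta→Machine M6, Brightly→Machine M3, Quanta→Machine M1, Larkspur→Machine M7, Kestrel→Machine M4 = 9114 ops/s.
Swapping Quanta↔Kestrel (Quanta→Machine M4 1468 ops/s, Kestrel→Machine M1 570 ops/s) loses 2069.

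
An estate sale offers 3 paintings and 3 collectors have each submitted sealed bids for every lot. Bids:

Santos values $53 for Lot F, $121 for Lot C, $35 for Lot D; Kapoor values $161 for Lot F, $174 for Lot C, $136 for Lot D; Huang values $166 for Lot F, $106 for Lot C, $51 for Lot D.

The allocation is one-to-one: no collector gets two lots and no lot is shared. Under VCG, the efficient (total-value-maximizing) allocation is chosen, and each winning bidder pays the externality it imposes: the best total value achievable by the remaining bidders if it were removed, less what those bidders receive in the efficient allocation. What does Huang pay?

Huang pays $25.

Efficient allocation: Santos→Lot C ($121), Kapoor→Lot D ($136), Huang→Lot F ($166); total welfare W = $423.
Huang receives Lot F at value $166, so the others get W − 166 = $257.
Without Huang: best allocation of the remaining 2 bidders over all 3 lots is Santos→Lot C ($121), Kapoor→Lot F ($161), total $282.
VCG payment = (others' best without Huang) − (others' welfare with Huang) = 282 − 257 = $25.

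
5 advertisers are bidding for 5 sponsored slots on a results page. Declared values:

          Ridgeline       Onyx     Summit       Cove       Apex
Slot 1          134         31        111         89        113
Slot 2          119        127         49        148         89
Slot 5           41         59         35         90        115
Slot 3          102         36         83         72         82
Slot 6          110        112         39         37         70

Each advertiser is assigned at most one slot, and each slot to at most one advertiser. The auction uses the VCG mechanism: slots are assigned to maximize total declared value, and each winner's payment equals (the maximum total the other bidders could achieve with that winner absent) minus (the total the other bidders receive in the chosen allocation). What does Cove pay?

Efficient allocation: Ridgeline→Slot 1 ($134), Onyx→Slot 6 ($112), Summit→Slot 3 ($83), Cove→Slot 2 ($148), Apex→Slot 5 ($115); total welfare W = $592.
Cove receives Slot 2 at value $148, so the others get W − 148 = $444.
Without Cove: best allocation of the remaining 4 bidders over all 5 slots is Ridgeline→Slot 6 ($110), Onyx→Slot 2 ($127), Summit→Slot 1 ($111), Apex→Slot 5 ($115), total $463.
VCG payment = (others' best without Cove) − (others' welfare with Cove) = 463 − 444 = $19.

Cove pays $19.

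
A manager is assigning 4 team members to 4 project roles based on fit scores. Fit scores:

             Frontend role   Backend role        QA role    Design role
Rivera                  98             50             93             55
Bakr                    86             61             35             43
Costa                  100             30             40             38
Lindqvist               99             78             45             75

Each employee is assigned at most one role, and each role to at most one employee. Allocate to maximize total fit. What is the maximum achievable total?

This is the linear assignment problem.
Optimal: Rivera→QA role (93 pts), Bakr→Backend role (61 pts), Costa→Frontend role (100 pts), Lindqvist→Design role (75 pts) — total 93+61+100+75 = 329 pts.
Row-greedy (each employee in turn takes its best remaining role) gives 274 pts, worse by 55.
Swapping Rivera↔Lindqvist (Rivera→Design role 55 pts, Lindqvist→QA role 45 pts) loses 68.
Checked against all permutations: 329 pts is optimal.

Maximum total: 329 pts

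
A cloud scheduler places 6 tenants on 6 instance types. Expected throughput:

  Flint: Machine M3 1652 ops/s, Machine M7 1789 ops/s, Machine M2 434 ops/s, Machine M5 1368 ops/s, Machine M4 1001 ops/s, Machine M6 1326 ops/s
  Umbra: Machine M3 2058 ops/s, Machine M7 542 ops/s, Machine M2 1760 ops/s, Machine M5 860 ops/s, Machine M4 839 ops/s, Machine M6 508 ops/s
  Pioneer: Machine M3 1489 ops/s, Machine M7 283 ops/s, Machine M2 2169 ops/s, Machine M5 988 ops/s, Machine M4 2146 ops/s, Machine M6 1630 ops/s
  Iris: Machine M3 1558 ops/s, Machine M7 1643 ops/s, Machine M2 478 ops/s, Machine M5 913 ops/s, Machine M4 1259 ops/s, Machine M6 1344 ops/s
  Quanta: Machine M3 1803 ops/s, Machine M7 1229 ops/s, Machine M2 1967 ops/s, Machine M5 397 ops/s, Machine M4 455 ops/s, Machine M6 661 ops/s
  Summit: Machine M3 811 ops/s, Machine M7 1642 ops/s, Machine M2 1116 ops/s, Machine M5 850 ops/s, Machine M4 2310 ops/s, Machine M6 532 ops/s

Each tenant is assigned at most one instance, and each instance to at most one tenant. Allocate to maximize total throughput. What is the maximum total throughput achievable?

Maximum total: 10976 ops/s

Optimal: Flint→Machine M5 (1368 ops/s), Umbra→Machine M3 (2058 ops/s), Pioneer→Machine M6 (1630 ops/s), Iris→Machine M7 (1643 ops/s), Quanta→Machine M2 (1967 ops/s), Summit→Machine M4 (2310 ops/s) — total 1368+2058+1630+1643+1967+2310 = 10976 ops/s.
Column-greedy (each instance in turn goes to its best remaining tenant) gives 9900 ops/s, worse by 1076.
Every other assignment is strictly worse.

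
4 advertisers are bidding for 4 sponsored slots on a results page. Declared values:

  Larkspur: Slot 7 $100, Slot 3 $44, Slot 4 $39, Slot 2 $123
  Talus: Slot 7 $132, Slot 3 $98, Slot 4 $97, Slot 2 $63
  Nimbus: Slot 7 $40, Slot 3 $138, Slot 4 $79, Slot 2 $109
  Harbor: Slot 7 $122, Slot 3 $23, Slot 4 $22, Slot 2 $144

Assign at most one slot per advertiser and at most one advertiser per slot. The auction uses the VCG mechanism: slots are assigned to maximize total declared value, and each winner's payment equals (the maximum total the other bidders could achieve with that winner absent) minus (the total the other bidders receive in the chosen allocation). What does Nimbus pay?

Efficient allocation: Larkspur→Slot 2 ($123), Talus→Slot 4 ($97), Nimbus→Slot 3 ($138), Harbor→Slot 7 ($122); total welfare W = $480.
Nimbus receives Slot 3 at value $138, so the others get W − 138 = $342.
Without Nimbus: best allocation of the remaining 3 bidders over all 4 slots is Larkspur→Slot 2 ($123), Talus→Slot 3 ($98), Harbor→Slot 7 ($122), total $343.
VCG payment = (others' best without Nimbus) − (others' welfare with Nimbus) = 343 − 342 = $1.

Nimbus pays $1.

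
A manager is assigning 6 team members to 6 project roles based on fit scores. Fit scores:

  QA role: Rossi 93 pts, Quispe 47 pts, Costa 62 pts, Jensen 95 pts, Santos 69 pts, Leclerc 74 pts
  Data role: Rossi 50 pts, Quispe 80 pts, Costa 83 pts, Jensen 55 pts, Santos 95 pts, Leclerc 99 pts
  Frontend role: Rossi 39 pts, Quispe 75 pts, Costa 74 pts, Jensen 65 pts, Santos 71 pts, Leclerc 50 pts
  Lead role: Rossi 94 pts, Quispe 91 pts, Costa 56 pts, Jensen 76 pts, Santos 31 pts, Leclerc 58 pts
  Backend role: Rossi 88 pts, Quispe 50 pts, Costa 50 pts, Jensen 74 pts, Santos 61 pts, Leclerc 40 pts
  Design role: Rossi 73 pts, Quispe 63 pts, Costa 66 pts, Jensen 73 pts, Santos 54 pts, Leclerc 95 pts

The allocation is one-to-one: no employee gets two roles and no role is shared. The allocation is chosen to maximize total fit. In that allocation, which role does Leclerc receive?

Leclerc receives Design role.

Treat this as an assignment problem: match each employee to one role.
Optimal: Rossi→Backend role (88 pts), Quispe→Lead role (91 pts), Costa→Frontend role (74 pts), Jensen→QA role (95 pts), Santos→Data role (95 pts), Leclerc→Design role (95 pts) — total 88+91+74+95+95+95 = 538 pts.
Max-entry greedy (repeatedly take the single best remaining cell) gives 490 pts, worse by 48.
Checked against all permutations: 538 pts is optimal.
Leclerc's own top role is Data role (99 pts), but forcing Leclerc→Data role and reassigning the rest optimally gives only 510 pts — worse by 28.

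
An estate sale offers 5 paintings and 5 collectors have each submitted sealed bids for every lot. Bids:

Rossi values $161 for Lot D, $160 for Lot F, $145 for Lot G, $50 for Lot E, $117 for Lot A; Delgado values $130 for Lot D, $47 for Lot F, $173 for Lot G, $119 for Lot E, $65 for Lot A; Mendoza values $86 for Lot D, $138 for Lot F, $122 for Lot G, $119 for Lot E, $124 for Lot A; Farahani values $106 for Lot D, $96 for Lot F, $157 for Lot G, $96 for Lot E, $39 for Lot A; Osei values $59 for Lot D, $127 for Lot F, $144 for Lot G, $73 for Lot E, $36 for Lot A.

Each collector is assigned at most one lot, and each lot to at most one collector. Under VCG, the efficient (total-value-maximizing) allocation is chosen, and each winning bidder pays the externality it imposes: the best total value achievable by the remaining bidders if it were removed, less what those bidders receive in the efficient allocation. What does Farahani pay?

Efficient allocation: Rossi→Lot D ($161), Delgado→Lot E ($119), Mendoza→Lot A ($124), Farahani→Lot G ($157), Osei→Lot F ($127); total welfare W = $688.
Farahani receives Lot G at value $157, so the others get W − 157 = $531.
Without Farahani: best allocation of the remaining 4 bidders over all 5 lots is Rossi→Lot D ($161), Delgado→Lot G ($173), Mendoza→Lot A ($124), Osei→Lot F ($127), total $585.
VCG payment = (others' best without Farahani) − (others' welfare with Farahani) = 585 − 531 = $54.

Farahani pays $54.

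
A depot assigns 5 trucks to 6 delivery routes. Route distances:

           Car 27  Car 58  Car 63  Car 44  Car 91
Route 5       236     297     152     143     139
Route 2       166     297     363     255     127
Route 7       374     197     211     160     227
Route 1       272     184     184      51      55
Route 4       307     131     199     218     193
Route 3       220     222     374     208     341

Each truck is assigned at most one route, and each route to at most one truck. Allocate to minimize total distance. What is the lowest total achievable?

This is a one-to-one assignment (minimum-cost bipartite matching).
Optimal: Car 27→Route 2 (166 km), Car 58→Route 4 (131 km), Car 63→Route 5 (152 km), Car 44→Route 7 (160 km), Car 91→Route 1 (55 km) — total 166+131+152+160+55 = 664 km.
Column-greedy (each route in turn goes to its cheapest remaining truck) gives 848 km, worse by 184.

Min total: 664 km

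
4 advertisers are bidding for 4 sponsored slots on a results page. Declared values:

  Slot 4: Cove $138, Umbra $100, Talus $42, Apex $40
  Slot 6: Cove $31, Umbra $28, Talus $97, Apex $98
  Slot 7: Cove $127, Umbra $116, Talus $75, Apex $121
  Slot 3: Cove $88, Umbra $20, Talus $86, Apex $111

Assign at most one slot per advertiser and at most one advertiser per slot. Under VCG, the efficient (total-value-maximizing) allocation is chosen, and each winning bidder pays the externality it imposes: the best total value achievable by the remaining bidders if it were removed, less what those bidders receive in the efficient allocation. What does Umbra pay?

Efficient allocation: Cove→Slot 4 ($138), Umbra→Slot 7 ($116), Talus→Slot 6 ($97), Apex→Slot 3 ($111); total welfare W = $462.
Umbra receives Slot 7 at value $116, so the others get W − 116 = $346.
Without Umbra: best allocation of the remaining 3 bidders over all 4 slots is Cove→Slot 4 ($138), Talus→Slot 6 ($97), Apex→Slot 7 ($121), total $356.
VCG payment = (others' best without Umbra) − (others' welfare with Umbra) = 356 − 346 = $10.

Umbra pays $10.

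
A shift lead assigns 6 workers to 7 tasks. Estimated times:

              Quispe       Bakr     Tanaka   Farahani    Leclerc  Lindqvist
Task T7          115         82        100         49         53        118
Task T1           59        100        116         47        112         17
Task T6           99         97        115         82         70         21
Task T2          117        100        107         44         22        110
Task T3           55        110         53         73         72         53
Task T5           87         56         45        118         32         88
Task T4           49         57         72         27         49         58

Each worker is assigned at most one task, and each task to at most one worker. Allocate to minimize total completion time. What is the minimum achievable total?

Min total: 238 min

Treat this as an assignment problem: match each worker to one task.
Optimal: Quispe→Task T1 (59 min), Bakr→Task T5 (56 min), Tanaka→Task T3 (53 min), Farahani→Task T4 (27 min), Leclerc→Task T2 (22 min), Lindqvist→Task T6 (21 min) — total 59+56+53+27+22+21 = 238 min.
Min-entry greedy (repeatedly take the single cheapest remaining cell) gives 248 min, worse by 10.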